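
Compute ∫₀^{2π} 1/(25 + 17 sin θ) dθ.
Call the integral J. The integrand is 2π-periodic and we integrate over a full period, so shifting θ does not change the value (θ → θ + π/2 turns sin θ into cos θ). Hence
  J = ∫₀^{2π} dθ/(25 + 17 cos θ).
Put z = e^{iθ}: then cos θ = (z + 1/z)/2, dθ = dz/(iz), and z runs once counterclockwise around |z| = 1:
  J = ∮_{|z|=1} 1/(25 + 17*(z + 1/z)/2) · dz/(iz) = (2/i) ∮_{|z|=1} dz/(17*z^2 + 50*z + 17).
The roots of 17*z^2 + 50*z + 17 are z = (-25 ± sqrt(25^2 - 17^2))/17, with sqrt(336) = 4*sqrt(21); their product is 1, so only z₊ = -25/17 + 4*sqrt(21)/17 lies inside the unit circle (z₋ = -25/17 - 4*sqrt(21)/17 lies outside).
z₊ is a simple zero of q(z) = 17*z^2 + 50*z + 17, so Res(1/q, z₊) = 1/q'(z₊) with q'(z) = 34*z + 50; and q'(z₊) = 17*(z₊ - z₋) = 8*sqrt(21).
Therefore J = (2/i) · 2πi · 1/(8*sqrt(21)) = 2*pi/(4*sqrt(21)) = sqrt(21)*pi/42

Final answer: sqrt(21)*pi/42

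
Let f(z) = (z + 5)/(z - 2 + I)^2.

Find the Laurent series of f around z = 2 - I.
Put w = z - (2 - I), i.e. z = w + 2 - I. The denominator is w^2, so it suffices to rewrite the numerator in powers of w.

P(z) = z + 5
P(w + 2 - I) = 7 - I + w

Dividing each term by w^2:
  f = (7 - I)/w^2 + 1/w

Substituting back w = z - 2 + I:
  f(z) = (7 - I)/(z - 2 + I)^2 + 1/(z - 2 + I)

The series is finite because the numerator is a polynomial; the negative powers form the principal part, and the coefficient of 1/(z - 2 + I) gives Res(f, 2 - I) = 1.

Final answer: (7 - I)/(z - 2 + I)^2 + 1/(z - 2 + I)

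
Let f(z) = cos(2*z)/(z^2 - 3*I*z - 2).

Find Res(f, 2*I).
-I*cosh(4)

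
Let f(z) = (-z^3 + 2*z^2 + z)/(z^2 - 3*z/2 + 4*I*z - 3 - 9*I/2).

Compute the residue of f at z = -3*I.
Write f(z) = P(z)/Q(z) with P(z) = -z^3 + 2*z^2 + z and Q(z) = z^2 - 3*z/2 + 4*I*z - 3 - 9*I/2.
The denominator factors as Q(z) = (z + 3*I)*(z - 3/2 + I), so z = -3*I is a simple zero of Q and P is analytic there; z = -3*I is therefore a simple pole and
  Res(f, z₀) = P(z₀)/Q'(z₀).

Q'(z) = 2*z - 3/2 + 4*I, so Q'(-3*I) = -3/2 - 2*I.
P(-3*I) = -18 - 30*I.

Res(f, -3*I) = (-18 - 30*I)/(-3/2 - 2*I) = 348/25 + 36*I/25

Final answer: 348/25 + 36*I/25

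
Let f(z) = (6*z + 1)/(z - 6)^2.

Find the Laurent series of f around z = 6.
Put w = z - (6), i.e. z = w + 6. The denominator is w^2, so it suffices to rewrite the numerator in powers of w.

P(z) = 6*z + 1
P(w + 6) = 37 + 6*w

Dividing each term by w^2:
  f = 37/w^2 + 6/w

Substituting back w = z - 6:
  f(z) = 37/(z - 6)^2 + 6/(z - 6)

The series is finite because the numerator is a polynomial; the negative powers form the principal part, and the coefficient of 1/(z - 6) gives Res(f, 6) = 6.

Final answer: 37/(z - 6)^2 + 6/(z - 6)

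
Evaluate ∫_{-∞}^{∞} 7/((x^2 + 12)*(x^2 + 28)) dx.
pi*(-3*sqrt(7) + 7*sqrt(3))/96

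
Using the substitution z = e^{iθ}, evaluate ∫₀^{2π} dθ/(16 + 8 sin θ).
Call the integral J. The integrand is 2π-periodic and we integrate over a full period, so shifting θ does not change the value (θ → θ + π/2 turns sin θ into cos θ). Hence
  J = ∫₀^{2π} dθ/(16 + 8 cos θ).
Put z = e^{iθ}: then cos θ = (z + 1/z)/2, dθ = dz/(iz), and z runs once counterclockwise around |z| = 1:
  J = ∮_{|z|=1} 1/(16 + 8*(z + 1/z)/2) · dz/(iz) = (2/i) ∮_{|z|=1} dz/(8*z^2 + 32*z + 8).
The roots of 8*z^2 + 32*z + 8 are z = (-16 ± sqrt(16^2 - 8^2))/8, with sqrt(192) = 8*sqrt(3); their product is 1, so only z₊ = -2 + sqrt(3) lies inside the unit circle (z₋ = -2 - sqrt(3) lies outside).
z₊ is a simple zero of q(z) = 8*z^2 + 32*z + 8, so Res(1/q, z₊) = 1/q'(z₊) with q'(z) = 16*z + 32; and q'(z₊) = 8*(z₊ - z₋) = 16*sqrt(3).
Therefore J = (2/i) · 2πi · 1/(16*sqrt(3)) = 2*pi/(8*sqrt(3)) = sqrt(3)*pi/12

Final answer: sqrt(3)*pi/12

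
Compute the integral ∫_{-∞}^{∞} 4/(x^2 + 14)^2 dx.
Let f(z) = 4/(z^2 + 14)^2. The denominator has no real zeros and deg Q - deg P = 4 ≥ 2, so the integral of f over the upper semicircle |z| = R tends to 0 as R → ∞. Closing the contour in the upper half-plane,
  ∫_{-∞}^{∞} f(x) dx = 2πi · Σ Res(f, z_k)  over the poles with Im z_k > 0.

Zeros of the denominator: z^2 + 14 = 0 gives z = ±sqrt(14)*I.
Upper half-plane: z = sqrt(14)*I (a pole of order 2).

Write f(z) = g(z)/(z - sqrt(14)*I)^2 with g(z) = 4/(z + sqrt(14)*I)^2. For a double pole, Res(f, z₀) = g'(z₀):
  g'(z) = -8/(z + sqrt(14)*I)^3
  Res(f, sqrt(14)*I) = g'(sqrt(14)*I) = -sqrt(14)*I/196

∫_{-∞}^{∞} f(x) dx = 2πi · (-sqrt(14)*I/196) = sqrt(14)*pi/98

Final answer: sqrt(14)*pi/98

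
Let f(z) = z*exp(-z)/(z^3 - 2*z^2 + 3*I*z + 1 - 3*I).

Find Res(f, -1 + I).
Write f(z) = P(z)/Q(z) with P(z) = z*exp(-z) and Q(z) = z^3 - 2*z^2 + 3*I*z + 1 - 3*I.
The denominator factors as Q(z) = (z + 1 - I)*(z - 2 + I)*(z - 1), so z = -1 + I is a simple zero of Q and P is analytic there; z = -1 + I is therefore a simple pole and
  Res(f, z₀) = P(z₀)/Q'(z₀).

Q'(z) = 3*z^2 - 4*z + 3*I, so Q'(-1 + I) = 4 - 7*I.
P(-1 + I) = (-1 + I)*exp(1 - I).

Res(f, -1 + I) = ((-1 + I)*exp(1 - I))/(4 - 7*I) = (-11/65 - 3*I/65)*exp(1 - I)

Final answer: (-11/65 - 3*I/65)*exp(1 - I)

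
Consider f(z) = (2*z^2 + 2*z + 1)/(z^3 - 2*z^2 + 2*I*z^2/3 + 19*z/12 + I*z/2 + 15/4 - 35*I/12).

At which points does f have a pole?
The singularities of f are the zeros of the denominator. Factoring,
  z^3 - 2*z^2 + 2*I*z^2/3 + 19*z/12 + I*z/2 + 15/4 - 35*I/12 = (z + 1 - I/3)*(z - 3/2 + 2*I)*(z - 3/2 - I)
so the candidates are z = -1 + I/3, z = 3/2 - 2*I, z = 3/2 + I.

Check the numerator P(z) = 2*z^2 + 2*z + 1 at each one:
  P(-1 + I/3) = 7/9 - 2*I/3 ≠ 0, so z = -1 + I/3 is a (simple) pole.
  P(3/2 - 2*I) = 1/2 - 16*I ≠ 0, so z = 3/2 - 2*I is a (simple) pole.
  P(3/2 + I) = 13/2 + 8*I ≠ 0, so z = 3/2 + I is a (simple) pole.

Poles of f: {-1 + I/3, 3/2 - 2*I, 3/2 + I}

Final answer: {-1 + I/3, 3/2 - 2*I, 3/2 + I}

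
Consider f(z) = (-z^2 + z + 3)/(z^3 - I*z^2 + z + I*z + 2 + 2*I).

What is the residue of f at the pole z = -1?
Write f(z) = P(z)/Q(z) with P(z) = -z^2 + z + 3 and Q(z) = z^3 - I*z^2 + z + I*z + 2 + 2*I.
The denominator factors as Q(z) = (z - 2*I)*(z + 1)*(z - 1 + I), so z = -1 is a simple zero of Q and P is analytic there; z = -1 is therefore a simple pole and
  Res(f, z₀) = P(z₀)/Q'(z₀).

Q'(z) = 3*z^2 - 2*I*z + 1 + I, so Q'(-1) = 4 + 3*I.
P(-1) = 1.

Res(f, -1) = (1)/(4 + 3*I) = 4/25 - 3*I/25

Final answer: 4/25 - 3*I/25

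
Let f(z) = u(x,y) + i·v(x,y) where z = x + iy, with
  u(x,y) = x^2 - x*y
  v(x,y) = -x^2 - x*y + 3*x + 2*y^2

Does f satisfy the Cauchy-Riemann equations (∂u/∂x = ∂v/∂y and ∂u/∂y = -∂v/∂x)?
∂u/∂x = 2*x - y
∂v/∂y = -x + 4*y
∂u/∂y = -x
∂v/∂x = -2*x - y + 3
∂u/∂x ≠ ∂v/∂y and ∂u/∂y ≠ -∂v/∂x; the Cauchy-Riemann equations are not satisfied, so f is not analytic.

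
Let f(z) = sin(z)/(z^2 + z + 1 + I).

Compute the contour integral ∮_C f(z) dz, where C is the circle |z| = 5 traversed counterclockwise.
pi*(2/5 + 4*I/5)*sinh(1) + pi*(-4/5 + 2*I/5)*sin(1 - I)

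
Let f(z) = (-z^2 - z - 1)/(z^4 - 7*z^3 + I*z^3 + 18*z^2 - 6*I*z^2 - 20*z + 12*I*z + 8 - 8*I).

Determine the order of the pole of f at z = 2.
3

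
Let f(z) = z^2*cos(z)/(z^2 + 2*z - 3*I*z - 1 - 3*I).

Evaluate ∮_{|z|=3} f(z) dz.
By the residue theorem, ∮_C f(z) dz = 2πi · (sum of the residues of f at the poles inside |z| = 3).

The denominator factors as (z + 1 - I)*(z + 1 - 2*I), so the singularities of f are simple poles at z = -1 + I, z = -1 + 2*I.
  |-1 + I|² = 2 < 9 = 3², so this pole is inside the contour.
  |-1 + 2*I|² = 5 < 9 = 3², so this pole is inside the contour.

With P(z) = z^2*cos(z) and Q(z) = z^2 + 2*z - 3*I*z - 1 - 3*I, each pole is simple, so Res(f, z₀) = P(z₀)/Q'(z₀) with Q'(z) = 2*z + 2 - 3*I.
  Res(f, -1 + I) = P(-1 + I)/Q'(-1 + I) = (-2*I*cos(1 - I))/(-I) = 2*cos(1 - I)
  Res(f, -1 + 2*I) = P(-1 + 2*I)/Q'(-1 + 2*I) = ((-3 - 4*I)*cos(1 - 2*I))/(I) = (-4 + 3*I)*cos(1 - 2*I)

Sum of residues inside C: (-4 + 3*I)*cos(1 - 2*I) + 2*cos(1 - I)
∮_C f(z) dz = 2πi · ((-4 + 3*I)*cos(1 - 2*I) + 2*cos(1 - I)) = pi*(-6 - 8*I)*cos(1 - 2*I) + 4*I*pi*cos(1 - I)

Final answer: pi*(-6 - 8*I)*cos(1 - 2*I) + 4*I*pi*cos(1 - I)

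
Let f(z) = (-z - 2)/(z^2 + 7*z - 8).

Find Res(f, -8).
Write f(z) = P(z)/Q(z) with P(z) = -z - 2 and Q(z) = z^2 + 7*z - 8.
The denominator factors as Q(z) = (z + 8)*(z - 1), so z = -8 is a simple zero of Q and P is analytic there; z = -8 is therefore a simple pole and
  Res(f, z₀) = P(z₀)/Q'(z₀).

Q'(z) = 2*z + 7, so Q'(-8) = -9.
P(-8) = 6.

Res(f, -8) = (6)/(-9) = -2/3

Final answer: -2/3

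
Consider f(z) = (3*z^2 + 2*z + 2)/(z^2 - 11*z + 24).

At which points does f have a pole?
The singularities of f are the zeros of the denominator. Factoring,
  z^2 - 11*z + 24 = (z - 8)*(z - 3)
so the candidates are z = 8, z = 3.

Check the numerator P(z) = 3*z^2 + 2*z + 2 at each one:
  P(8) = 210 ≠ 0, so z = 8 is a (simple) pole.
  P(3) = 35 ≠ 0, so z = 3 is a (simple) pole.

Poles of f: {3, 8}

Final answer: {3, 8}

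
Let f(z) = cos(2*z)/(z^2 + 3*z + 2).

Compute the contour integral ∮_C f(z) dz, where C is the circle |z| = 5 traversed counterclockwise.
By the residue theorem, ∮_C f(z) dz = 2πi · (sum of the residues of f at the poles inside |z| = 5).

The denominator factors as (z + 2)*(z + 1), so the singularities of f are simple poles at z = -2, z = -1.
  |-2|² = 4 < 25 = 5², so this pole is inside the contour.
  |-1|² = 1 < 25 = 5², so this pole is inside the contour.

With P(z) = cos(2*z) and Q(z) = z^2 + 3*z + 2, each pole is simple, so Res(f, z₀) = P(z₀)/Q'(z₀) with Q'(z) = 2*z + 3.
  Res(f, -2) = P(-2)/Q'(-2) = (cos(4))/(-1) = -cos(4)
  Res(f, -1) = P(-1)/Q'(-1) = (cos(2))/(1) = cos(2)

Sum of residues inside C: cos(2) - cos(4)
∮_C f(z) dz = 2πi · (cos(2) - cos(4)) = 2*I*pi*cos(2) - 2*I*pi*cos(4)

Final answer: 2*I*pi*cos(2) - 2*I*pi*cos(4)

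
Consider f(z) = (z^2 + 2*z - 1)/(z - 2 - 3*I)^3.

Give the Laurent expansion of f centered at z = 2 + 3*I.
Put w = z - (2 + 3*I), i.e. z = w + 2 + 3*I. The denominator is w^3, so it suffices to rewrite the numerator in powers of w.

P(z) = z^2 + 2*z - 1
P(w + 2 + 3*I) = -2 + 18*I + (6 + 6*I)*w + w^2

Dividing each term by w^3:
  f = (-2 + 18*I)/w^3 + (6 + 6*I)/w^2 + 1/w

Substituting back w = z - 2 - 3*I:
  f(z) = (-2 + 18*I)/(z - 2 - 3*I)^3 + (6 + 6*I)/(z - 2 - 3*I)^2 + 1/(z - 2 - 3*I)

The series is finite because the numerator is a polynomial; the negative powers form the principal part, and the coefficient of 1/(z - 2 - 3*I) gives Res(f, 2 + 3*I) = 1.

Final answer: (-2 + 18*I)/(z - 2 - 3*I)^3 + (6 + 6*I)/(z - 2 - 3*I)^2 + 1/(z - 2 - 3*I)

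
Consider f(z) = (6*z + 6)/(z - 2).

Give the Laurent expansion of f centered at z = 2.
Put w = z - (2), i.e. z = w + 2. The denominator is w, so it suffices to rewrite the numerator in powers of w.

P(z) = 6*z + 6
P(w + 2) = 18 + 6*w

Dividing each term by w:
  f = 18/w + 6

Substituting back w = z - 2:
  f(z) = 18/(z - 2) + 6

The series is finite because the numerator is a polynomial; the negative powers form the principal part, and the coefficient of 1/(z - 2) gives Res(f, 2) = 18.

Final answer: 18/(z - 2) + 6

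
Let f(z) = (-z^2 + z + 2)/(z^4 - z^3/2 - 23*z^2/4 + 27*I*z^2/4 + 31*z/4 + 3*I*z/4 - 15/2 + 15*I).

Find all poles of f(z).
{-3 + I, -I, 1/2 + 3*I/2, 3 - 3*I/2}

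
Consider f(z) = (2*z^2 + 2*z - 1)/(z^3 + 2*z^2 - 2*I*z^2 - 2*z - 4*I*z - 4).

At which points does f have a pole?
The singularities of f are the zeros of the denominator. Factoring,
  z^3 + 2*z^2 - 2*I*z^2 - 2*z - 4*I*z - 4 = (z + 2)*(z - 1 - I)*(z + 1 - I)
so the candidates are z = -2, z = 1 + I, z = -1 + I.

Check the numerator P(z) = 2*z^2 + 2*z - 1 at each one:
  P(-2) = 3 ≠ 0, so z = -2 is a (simple) pole.
  P(1 + I) = 1 + 6*I ≠ 0, so z = 1 + I is a (simple) pole.
  P(-1 + I) = -3 - 2*I ≠ 0, so z = -1 + I is a (simple) pole.

Poles of f: {-2, -1 + I, 1 + I}

Final answer: {-2, -1 + I, 1 + I}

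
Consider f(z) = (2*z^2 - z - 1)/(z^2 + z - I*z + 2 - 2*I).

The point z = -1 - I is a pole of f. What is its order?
1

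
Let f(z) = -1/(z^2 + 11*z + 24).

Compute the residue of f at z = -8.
Write f(z) = P(z)/Q(z) with P(z) = -1 and Q(z) = z^2 + 11*z + 24.
The denominator factors as Q(z) = (z + 8)*(z + 3), so z = -8 is a simple zero of Q and P is analytic there; z = -8 is therefore a simple pole and
  Res(f, z₀) = P(z₀)/Q'(z₀).

Q'(z) = 2*z + 11, so Q'(-8) = -5.
P(-8) = -1.

Res(f, -8) = (-1)/(-5) = 1/5

Final answer: 1/5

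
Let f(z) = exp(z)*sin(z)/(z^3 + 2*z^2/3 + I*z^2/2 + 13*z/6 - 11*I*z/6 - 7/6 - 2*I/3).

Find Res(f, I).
(-9/65 - 33*I/65)*exp(I)*sinh(1)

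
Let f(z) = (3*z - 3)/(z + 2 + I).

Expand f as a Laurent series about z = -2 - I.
Put w = z - (-2 - I), i.e. z = w - 2 - I. The denominator is w, so it suffices to rewrite the numerator in powers of w.

P(z) = 3*z - 3
P(w - 2 - I) = -9 - 3*I + 3*w

Dividing each term by w:
  f = (-9 - 3*I)/w + 3

Substituting back w = z + 2 + I:
  f(z) = (-9 - 3*I)/(z + 2 + I) + 3

The series is finite because the numerator is a polynomial; the negative powers form the principal part, and the coefficient of 1/(z + 2 + I) gives Res(f, -2 - I) = -9 - 3*I.

Final answer: (-9 - 3*I)/(z + 2 + I) + 3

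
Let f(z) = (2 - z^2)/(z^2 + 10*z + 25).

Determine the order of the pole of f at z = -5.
Factor the denominator:
  z^2 + 10*z + 25 = (z + 5)^2

The numerator P(z) = 2 - z^2 has P(-5) = -23 ≠ 0, so no factor of (z + 5) cancels.
Near z = -5 we can therefore write f(z) = g(z)/(z + 5)^2 with g analytic at -5 and g(-5) ≠ 0 (g is just the numerator).

Hence z = -5 is a pole of order 2.

Final answer: 2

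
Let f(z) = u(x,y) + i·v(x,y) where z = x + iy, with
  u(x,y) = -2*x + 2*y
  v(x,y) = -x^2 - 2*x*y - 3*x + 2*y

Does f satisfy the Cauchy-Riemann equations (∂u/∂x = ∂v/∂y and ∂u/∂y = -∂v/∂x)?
∂u/∂x = -2
∂v/∂y = 2 - 2*x
∂u/∂y = 2
∂v/∂x = -2*x - 2*y - 3
∂u/∂x ≠ ∂v/∂y and ∂u/∂y ≠ -∂v/∂x; the Cauchy-Riemann equations are not satisfied, so f is not analytic.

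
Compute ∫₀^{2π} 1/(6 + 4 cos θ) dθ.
Let J = ∫₀^{2π} dθ/(6 + 4 cos θ).
Put z = e^{iθ}: then cos θ = (z + 1/z)/2, dθ = dz/(iz), and z runs once counterclockwise around |z| = 1:
  J = ∮_{|z|=1} 1/(6 + 4*(z + 1/z)/2) · dz/(iz) = (2/i) ∮_{|z|=1} dz/(4*z^2 + 12*z + 4).
The roots of 4*z^2 + 12*z + 4 are z = (-6 ± sqrt(6^2 - 4^2))/4, with sqrt(20) = 2*sqrt(5); their product is 1, so only z₊ = -3/2 + sqrt(5)/2 lies inside the unit circle (z₋ = -3/2 - sqrt(5)/2 lies outside).
z₊ is a simple zero of q(z) = 4*z^2 + 12*z + 4, so Res(1/q, z₊) = 1/q'(z₊) with q'(z) = 8*z + 12; and q'(z₊) = 4*(z₊ - z₋) = 4*sqrt(5).
Therefore J = (2/i) · 2πi · 1/(4*sqrt(5)) = 2*pi/(2*sqrt(5)) = sqrt(5)*pi/5

Final answer: sqrt(5)*pi/5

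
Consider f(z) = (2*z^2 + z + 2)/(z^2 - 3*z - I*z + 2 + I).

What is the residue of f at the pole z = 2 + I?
19/2 - I/2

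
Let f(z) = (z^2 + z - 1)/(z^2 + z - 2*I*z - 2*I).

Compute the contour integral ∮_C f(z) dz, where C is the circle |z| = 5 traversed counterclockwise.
By the residue theorem, ∮_C f(z) dz = 2πi · (sum of the residues of f at the poles inside |z| = 5).

The denominator factors as (z - 2*I)*(z + 1), so the singularities of f are simple poles at z = 2*I, z = -1.
  |2*I|² = 4 < 25 = 5², so this pole is inside the contour.
  |-1|² = 1 < 25 = 5², so this pole is inside the contour.

With P(z) = z^2 + z - 1 and Q(z) = z^2 + z - 2*I*z - 2*I, each pole is simple, so Res(f, z₀) = P(z₀)/Q'(z₀) with Q'(z) = 2*z + 1 - 2*I.
  Res(f, 2*I) = P(2*I)/Q'(2*I) = (-5 + 2*I)/(1 + 2*I) = -1/5 + 12*I/5
  Res(f, -1) = P(-1)/Q'(-1) = (-1)/(-1 - 2*I) = 1/5 - 2*I/5

Sum of residues inside C: 2*I
∮_C f(z) dz = 2πi · (2*I) = -4*pi

Final answer: -4*pi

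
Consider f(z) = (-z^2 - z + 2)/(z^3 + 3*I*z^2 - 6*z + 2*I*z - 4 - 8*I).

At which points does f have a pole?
{-2*I, 2 - I}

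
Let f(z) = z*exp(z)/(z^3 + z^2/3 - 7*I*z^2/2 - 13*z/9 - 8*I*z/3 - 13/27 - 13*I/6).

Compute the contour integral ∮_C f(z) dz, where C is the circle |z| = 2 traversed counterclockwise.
By the residue theorem, ∮_C f(z) dz = 2πi · (sum of the residues of f at the poles inside |z| = 2).

The denominator factors as (z + 2/3 - I)*(z - 2/3 - 3*I)*(z + 1/3 + I/2), so the singularities of f are simple poles at z = -2/3 + I, z = 2/3 + 3*I, z = -1/3 - I/2.
  |-2/3 + I|² = 13/9 < 4 = 2², so this pole is inside the contour.
  |2/3 + 3*I|² = 85/9 > 4 = 2², so this pole is outside the contour.
  |-1/3 - I/2|² = 13/36 < 4 = 2², so this pole is inside the contour.

With P(z) = z*exp(z) and Q(z) = z^3 + z^2/3 - 7*I*z^2/2 - 13*z/9 - 8*I*z/3 - 13/27 - 13*I/6, each pole is simple, so Res(f, z₀) = P(z₀)/Q'(z₀) with Q'(z) = 3*z^2 + 2*z/3 - 7*I*z - 13/9 - 8*I/3.
  Res(f, -2/3 + I) = P(-2/3 + I)/Q'(-2/3 + I) = ((-2/3 + I)*exp(-2/3 + I))/(31/9 - 4*I/3) = (-294/1105 + 207*I/1105)*exp(-2/3 + I)
  Res(f, -1/3 - I/2) = P(-1/3 - I/2)/Q'(-1/3 - I/2) = ((-1/3 - I/2)*exp(-1/3 - I/2))/(-67/12 + I/3) = (244/4505 + 418*I/4505)*exp(-1/3 - I/2)

Sum of residues inside C: (-294/1105 + 207*I/1105)*exp(-2/3 + I) + (244/4505 + 418*I/4505)*exp(-1/3 - I/2)
∮_C f(z) dz = 2πi · ((-294/1105 + 207*I/1105)*exp(-2/3 + I) + (244/4505 + 418*I/4505)*exp(-1/3 - I/2)) = pi*(-414/1105 - 588*I/1105)*exp(-2/3 + I) + pi*(-836/4505 + 488*I/4505)*exp(-1/3 - I/2)

Final answer: pi*(-414/1105 - 588*I/1105)*exp(-2/3 + I) + pi*(-836/4505 + 488*I/4505)*exp(-1/3 - I/2)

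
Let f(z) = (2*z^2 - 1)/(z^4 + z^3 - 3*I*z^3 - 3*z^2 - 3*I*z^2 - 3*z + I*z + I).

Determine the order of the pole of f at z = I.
Factor the denominator:
  z^4 + z^3 - 3*I*z^3 - 3*z^2 - 3*I*z^2 - 3*z + I*z + I = (z - I)^3*(z + 1)

The numerator P(z) = 2*z^2 - 1 has P(I) = -3 ≠ 0, so no factor of (z - I) cancels.
Near z = I we can therefore write f(z) = g(z)/(z - I)^3 with g analytic at I and g(I) ≠ 0 (g is the numerator divided by the remaining denominator factors).

Hence z = I is a pole of order 3.

Final answer: 3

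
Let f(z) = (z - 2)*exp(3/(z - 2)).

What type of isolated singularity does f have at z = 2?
Let u = z - 2. Then
  e^(3/u) = Σ_{k≥0} (3)^k/(k!·u^k) = 1 + 3/u + 9/(2*u^2) + 9/(2*u^3) + ...
which has infinitely many negative powers of u, so exp(3/(z - 2)) has an essential singularity at z = 2.
The extra factor z - 2 is a nonzero polynomial; if the product had at most a pole at z = 2, dividing by that polynomial would leave exp(3/(z - 2)) with at most a pole too — contradiction. (Equivalently, the product's Laurent series still has infinitely many negative powers.)
So the singularity is essential.

Final answer: essential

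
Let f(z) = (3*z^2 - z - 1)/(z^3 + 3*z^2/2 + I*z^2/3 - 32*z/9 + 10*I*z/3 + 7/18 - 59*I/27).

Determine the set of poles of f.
The singularities of f are the zeros of the denominator. Factoring,
  z^3 + 3*z^2/2 + I*z^2/3 - 32*z/9 + 10*I*z/3 + 7/18 - 59*I/27 = (z - 1 + 2*I/3)*(z + 3 - 2*I/3)*(z - 1/2 + I/3)
so the candidates are z = 1 - 2*I/3, z = -3 + 2*I/3, z = 1/2 - I/3.

Check the numerator P(z) = 3*z^2 - z - 1 at each one:
  P(1 - 2*I/3) = -1/3 - 10*I/3 ≠ 0, so z = 1 - 2*I/3 is a (simple) pole.
  P(-3 + 2*I/3) = 83/3 - 38*I/3 ≠ 0, so z = -3 + 2*I/3 is a (simple) pole.
  P(1/2 - I/3) = -13/12 - 2*I/3 ≠ 0, so z = 1/2 - I/3 is a (simple) pole.

Poles of f: {-3 + 2*I/3, 1/2 - I/3, 1 - 2*I/3}

Final answer: {-3 + 2*I/3, 1/2 - I/3, 1 - 2*I/3}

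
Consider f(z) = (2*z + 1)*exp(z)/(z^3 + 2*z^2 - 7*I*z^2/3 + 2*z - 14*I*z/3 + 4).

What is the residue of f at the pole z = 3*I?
Write f(z) = P(z)/Q(z) with P(z) = (2*z + 1)*exp(z) and Q(z) = z^3 + 2*z^2 - 7*I*z^2/3 + 2*z - 14*I*z/3 + 4.
The denominator factors as Q(z) = (z + 2)*(z - 3*I)*(z + 2*I/3), so z = 3*I is a simple zero of Q and P is analytic there; z = 3*I is therefore a simple pole and
  Res(f, z₀) = P(z₀)/Q'(z₀).

Q'(z) = 3*z^2 + 4*z - 14*I*z/3 + 2 - 14*I/3, so Q'(3*I) = -11 + 22*I/3.
P(3*I) = (1 + 6*I)*exp(3*I).

Res(f, 3*I) = ((1 + 6*I)*exp(3*I))/(-11 + 22*I/3) = (27/143 - 60*I/143)*exp(3*I)

Final answer: (27/143 - 60*I/143)*exp(3*I)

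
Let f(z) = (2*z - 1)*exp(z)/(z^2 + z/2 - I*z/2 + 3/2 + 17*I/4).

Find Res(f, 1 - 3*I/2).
Write f(z) = P(z)/Q(z) with P(z) = (2*z - 1)*exp(z) and Q(z) = z^2 + z/2 - I*z/2 + 3/2 + 17*I/4.
The denominator factors as Q(z) = (z - 1 + 3*I/2)*(z + 3/2 - 2*I), so z = 1 - 3*I/2 is a simple zero of Q and P is analytic there; z = 1 - 3*I/2 is therefore a simple pole and
  Res(f, z₀) = P(z₀)/Q'(z₀).

Q'(z) = 2*z + 1/2 - I/2, so Q'(1 - 3*I/2) = 5/2 - 7*I/2.
P(1 - 3*I/2) = (1 - 3*I)*exp(1 - 3*I/2).

Res(f, 1 - 3*I/2) = ((1 - 3*I)*exp(1 - 3*I/2))/(5/2 - 7*I/2) = (26/37 - 8*I/37)*exp(1 - 3*I/2)

Final answer: (26/37 - 8*I/37)*exp(1 - 3*I/2)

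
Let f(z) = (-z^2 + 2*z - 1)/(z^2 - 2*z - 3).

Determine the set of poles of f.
The singularities of f are the zeros of the denominator. Factoring,
  z^2 - 2*z - 3 = (z + 1)*(z - 3)
so the candidates are z = -1, z = 3.

Check the numerator P(z) = -z^2 + 2*z - 1 at each one:
  P(-1) = -4 ≠ 0, so z = -1 is a (simple) pole.
  P(3) = -4 ≠ 0, so z = 3 is a (simple) pole.

Poles of f: {-1, 3}

Final answer: {-1, 3}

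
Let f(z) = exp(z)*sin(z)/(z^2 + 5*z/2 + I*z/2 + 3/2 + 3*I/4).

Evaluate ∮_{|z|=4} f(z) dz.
By the residue theorem, ∮_C f(z) dz = 2πi · (sum of the residues of f at the poles inside |z| = 4).

The denominator factors as (z + 1 + I/2)*(z + 3/2), so the singularities of f are simple poles at z = -1 - I/2, z = -3/2.
  |-1 - I/2|² = 5/4 < 16 = 4², so this pole is inside the contour.
  |-3/2|² = 9/4 < 16 = 4², so this pole is inside the contour.

With P(z) = exp(z)*sin(z) and Q(z) = z^2 + 5*z/2 + I*z/2 + 3/2 + 3*I/4, each pole is simple, so Res(f, z₀) = P(z₀)/Q'(z₀) with Q'(z) = 2*z + 5/2 + I/2.
  Res(f, -1 - I/2) = P(-1 - I/2)/Q'(-1 - I/2) = (-exp(-1 - I/2)*sin(1 + I/2))/(1/2 - I/2) = (-1 - I)*exp(-1 - I/2)*sin(1 + I/2)
  Res(f, -3/2) = P(-3/2)/Q'(-3/2) = (-exp(-3/2)*sin(3/2))/(-1/2 + I/2) = (1 + I)*exp(-3/2)*sin(3/2)

Sum of residues inside C: (-1 - I)*exp(-1 - I/2)*sin(1 + I/2) + (1 + I)*exp(-3/2)*sin(3/2)
∮_C f(z) dz = 2πi · ((-1 - I)*exp(-1 - I/2)*sin(1 + I/2) + (1 + I)*exp(-3/2)*sin(3/2)) = pi*(2 - 2*I)*exp(-1 - I/2)*sin(1 + I/2) + pi*(-2 + 2*I)*exp(-3/2)*sin(3/2)

Final answer: pi*(2 - 2*I)*exp(-1 - I/2)*sin(1 + I/2) + pi*(-2 + 2*I)*exp(-3/2)*sin(3/2)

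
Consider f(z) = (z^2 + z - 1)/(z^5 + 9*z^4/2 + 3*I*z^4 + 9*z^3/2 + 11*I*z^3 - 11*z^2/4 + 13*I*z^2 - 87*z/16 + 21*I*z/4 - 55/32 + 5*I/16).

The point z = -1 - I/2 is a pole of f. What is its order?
Factor the denominator:
  z^5 + 9*z^4/2 + 3*I*z^4 + 9*z^3/2 + 11*I*z^3 - 11*z^2/4 + 13*I*z^2 - 87*z/16 + 21*I*z/4 - 55/32 + 5*I/16 = (z + 1 + I/2)^4*(z + 1/2 + I)

The numerator P(z) = z^2 + z - 1 has P(-1 - I/2) = -5/4 + I/2 ≠ 0, so no factor of (z + 1 + I/2) cancels.
Near z = -1 - I/2 we can therefore write f(z) = g(z)/(z + 1 + I/2)^4 with g analytic at -1 - I/2 and g(-1 - I/2) ≠ 0 (g is the numerator divided by the remaining denominator factors).

Hence z = -1 - I/2 is a pole of order 4.

Final answer: 4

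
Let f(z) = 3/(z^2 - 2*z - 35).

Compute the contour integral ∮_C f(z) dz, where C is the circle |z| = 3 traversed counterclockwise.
By the residue theorem, ∮_C f(z) dz = 2πi · (sum of the residues of f at the poles inside |z| = 3).

The denominator factors as (z + 5)*(z - 7), so the singularities of f are simple poles at z = -5, z = 7.
  |-5|² = 25 > 9 = 3², so this pole is outside the contour.
  |7|² = 49 > 9 = 3², so this pole is outside the contour.

No pole lies inside the contour, so f is analytic on and inside C and the integral is 0 (Cauchy's theorem).

Final answer: 0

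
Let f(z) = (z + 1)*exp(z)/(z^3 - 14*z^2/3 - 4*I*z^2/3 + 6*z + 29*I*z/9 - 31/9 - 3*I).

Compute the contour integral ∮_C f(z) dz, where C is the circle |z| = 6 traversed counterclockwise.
By the residue theorem, ∮_C f(z) dz = 2πi · (sum of the residues of f at the poles inside |z| = 6).

The denominator factors as (z - 2/3 - I)*(z - 1 + 2*I/3)*(z - 3 - I), so the singularities of f are simple poles at z = 2/3 + I, z = 1 - 2*I/3, z = 3 + I.
  |2/3 + I|² = 13/9 < 36 = 6², so this pole is inside the contour.
  |1 - 2*I/3|² = 13/9 < 36 = 6², so this pole is inside the contour.
  |3 + I|² = 10 < 36 = 6², so this pole is inside the contour.

With P(z) = (z + 1)*exp(z) and Q(z) = z^3 - 14*z^2/3 - 4*I*z^2/3 + 6*z + 29*I*z/9 - 31/9 - 3*I, each pole is simple, so Res(f, z₀) = P(z₀)/Q'(z₀) with Q'(z) = 3*z^2 - 28*z/3 - 8*I*z/3 + 6 + 29*I/9.
  Res(f, 2/3 + I) = P(2/3 + I)/Q'(2/3 + I) = ((5/3 + I)*exp(2/3 + I))/(7/9 - 35*I/9) = (-15/91 + 6*I/13)*exp(2/3 + I)
  Res(f, 1 - 2*I/3) = P(1 - 2*I/3)/Q'(1 - 2*I/3) = ((2 - 2*I/3)*exp(1 - 2*I/3))/(-31/9 + 25*I/9) = (-354/793 - 132*I/793)*exp(1 - 2*I/3)
  Res(f, 3 + I) = P(3 + I)/Q'(3 + I) = ((4 + I)*exp(3 + I))/(14/3 + 35*I/9) = (261/427 - 18*I/61)*exp(3 + I)

Sum of residues inside C: (-15/91 + 6*I/13)*exp(2/3 + I) + (-354/793 - 132*I/793)*exp(1 - 2*I/3) + (261/427 - 18*I/61)*exp(3 + I)
∮_C f(z) dz = 2πi · ((-15/91 + 6*I/13)*exp(2/3 + I) + (-354/793 - 132*I/793)*exp(1 - 2*I/3) + (261/427 - 18*I/61)*exp(3 + I)) = pi*(264/793 - 708*I/793)*exp(1 - 2*I/3) + pi*(-12/13 - 30*I/91)*exp(2/3 + I) + pi*(36/61 + 522*I/427)*exp(3 + I)

Final answer: pi*(264/793 - 708*I/793)*exp(1 - 2*I/3) + pi*(-12/13 - 30*I/91)*exp(2/3 + I) + pi*(36/61 + 522*I/427)*exp(3 + I)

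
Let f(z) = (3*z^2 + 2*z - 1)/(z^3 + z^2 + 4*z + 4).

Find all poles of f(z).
{-2*I, 2*I}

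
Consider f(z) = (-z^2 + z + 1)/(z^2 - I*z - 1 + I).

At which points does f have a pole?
{-1 + I, 1}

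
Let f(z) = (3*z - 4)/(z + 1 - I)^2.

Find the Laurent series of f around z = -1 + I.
Put w = z - (-1 + I), i.e. z = w - 1 + I. The denominator is w^2, so it suffices to rewrite the numerator in powers of w.

P(z) = 3*z - 4
P(w - 1 + I) = -7 + 3*I + 3*w

Dividing each term by w^2:
  f = (-7 + 3*I)/w^2 + 3/w

Substituting back w = z + 1 - I:
  f(z) = (-7 + 3*I)/(z + 1 - I)^2 + 3/(z + 1 - I)

The series is finite because the numerator is a polynomial; the negative powers form the principal part, and the coefficient of 1/(z + 1 - I) gives Res(f, -1 + I) = 3.

Final answer: (-7 + 3*I)/(z + 1 - I)^2 + 3/(z + 1 - I)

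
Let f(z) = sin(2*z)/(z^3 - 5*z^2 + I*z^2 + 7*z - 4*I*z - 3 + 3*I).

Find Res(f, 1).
I*sin(2)/2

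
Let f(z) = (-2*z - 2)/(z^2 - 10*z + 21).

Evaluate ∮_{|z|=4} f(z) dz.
By the residue theorem, ∮_C f(z) dz = 2πi · (sum of the residues of f at the poles inside |z| = 4).

The denominator factors as (z - 3)*(z - 7), so the singularities of f are simple poles at z = 3, z = 7.
  |3|² = 9 < 16 = 4², so this pole is inside the contour.
  |7|² = 49 > 16 = 4², so this pole is outside the contour.

With P(z) = -2*z - 2 and Q(z) = z^2 - 10*z + 21, each pole is simple, so Res(f, z₀) = P(z₀)/Q'(z₀) with Q'(z) = 2*z - 10.
  Res(f, 3) = P(3)/Q'(3) = (-8)/(-4) = 2

∮_C f(z) dz = 2πi · (2) = 4*I*pi

Final answer: 4*I*pi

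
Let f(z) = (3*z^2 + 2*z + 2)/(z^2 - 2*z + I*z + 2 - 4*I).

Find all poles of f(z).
{-2*I, 2 + I}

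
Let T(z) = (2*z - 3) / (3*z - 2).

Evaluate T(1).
-1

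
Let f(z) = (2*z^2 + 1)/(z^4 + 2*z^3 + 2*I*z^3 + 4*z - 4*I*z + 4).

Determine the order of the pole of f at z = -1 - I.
Factor the denominator:
  z^4 + 2*z^3 + 2*I*z^3 + 4*z - 4*I*z + 4 = (z + 1 + I)^3*(z - 1 - I)

The numerator P(z) = 2*z^2 + 1 has P(-1 - I) = 1 + 4*I ≠ 0, so no factor of (z + 1 + I) cancels.
Near z = -1 - I we can therefore write f(z) = g(z)/(z + 1 + I)^3 with g analytic at -1 - I and g(-1 - I) ≠ 0 (g is the numerator divided by the remaining denominator factors).

Hence z = -1 - I is a pole of order 3.

Final answer: 3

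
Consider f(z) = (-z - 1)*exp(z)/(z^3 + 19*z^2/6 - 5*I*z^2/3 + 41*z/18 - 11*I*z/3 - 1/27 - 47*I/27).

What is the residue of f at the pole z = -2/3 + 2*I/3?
Write f(z) = P(z)/Q(z) with P(z) = (-z - 1)*exp(z) and Q(z) = z^3 + 19*z^2/6 - 5*I*z^2/3 + 41*z/18 - 11*I*z/3 - 1/27 - 47*I/27.
The denominator factors as Q(z) = (z + 1 - 2*I/3)*(z + 3/2 - I/3)*(z + 2/3 - 2*I/3), so z = -2/3 + 2*I/3 is a simple zero of Q and P is analytic there; z = -2/3 + 2*I/3 is therefore a simple pole and
  Res(f, z₀) = P(z₀)/Q'(z₀).

Q'(z) = 3*z^2 + 19*z/3 - 10*I*z/3 + 41/18 - 11*I/3, so Q'(-2/3 + 2*I/3) = 5/18 + I/9.
P(-2/3 + 2*I/3) = (-1/3 - 2*I/3)*exp(-2/3 + 2*I/3).

Res(f, -2/3 + 2*I/3) = ((-1/3 - 2*I/3)*exp(-2/3 + 2*I/3))/(5/18 + I/9) = (-54/29 - 48*I/29)*exp(-2/3 + 2*I/3)

Final answer: (-54/29 - 48*I/29)*exp(-2/3 + 2*I/3)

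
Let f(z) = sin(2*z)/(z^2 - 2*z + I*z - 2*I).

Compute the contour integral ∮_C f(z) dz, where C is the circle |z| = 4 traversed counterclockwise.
By the residue theorem, ∮_C f(z) dz = 2πi · (sum of the residues of f at the poles inside |z| = 4).

The denominator factors as (z + I)*(z - 2), so the singularities of f are simple poles at z = -I, z = 2.
  |-I|² = 1 < 16 = 4², so this pole is inside the contour.
  |2|² = 4 < 16 = 4², so this pole is inside the contour.

With P(z) = sin(2*z) and Q(z) = z^2 - 2*z + I*z - 2*I, each pole is simple, so Res(f, z₀) = P(z₀)/Q'(z₀) with Q'(z) = 2*z - 2 + I.
  Res(f, -I) = P(-I)/Q'(-I) = (-I*sinh(2))/(-2 - I) = (1/5 + 2*I/5)*sinh(2)
  Res(f, 2) = P(2)/Q'(2) = (sin(4))/(2 + I) = (2/5 - I/5)*sin(4)

Sum of residues inside C: (2/5 - I/5)*sin(4) + (1/5 + 2*I/5)*sinh(2)
∮_C f(z) dz = 2πi · ((2/5 - I/5)*sin(4) + (1/5 + 2*I/5)*sinh(2)) = pi*(2/5 + 4*I/5)*sin(4) + pi*(-4/5 + 2*I/5)*sinh(2)

Final answer: pi*(2/5 + 4*I/5)*sin(4) + pi*(-4/5 + 2*I/5)*sinh(2)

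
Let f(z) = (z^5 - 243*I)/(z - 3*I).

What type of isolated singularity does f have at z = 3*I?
The numerator vanishes at z = 3*I ((3*I)^5 = 243*I), so it is divisible by z - 3*I:
  z^5 - 243*I = (z - 3*I)*(z^4 + 3*I*z^3 - 9*z^2 - 27*I*z + 81)
Hence for z ≠ 3*I, f(z) = z^4 + 3*I*z^3 - 9*z^2 - 27*I*z + 81, a polynomial, and lim_{z→3*I} f(z) = 405 is finite.
So the singularity is removable.

Final answer: removable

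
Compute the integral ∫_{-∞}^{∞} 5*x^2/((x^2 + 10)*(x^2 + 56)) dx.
5*pi*(-sqrt(10) + 2*sqrt(14))/46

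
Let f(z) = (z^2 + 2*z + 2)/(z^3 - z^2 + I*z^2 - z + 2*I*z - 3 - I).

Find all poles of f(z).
{-I, 2 - I}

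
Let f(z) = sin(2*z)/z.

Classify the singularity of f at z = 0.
Let u = z. The argument of sin is 2*z = 2u, so
  f = sin(2u)/u = ((2u) - (2u)^3/6 + ...)/u = 2 - (4/3)*u^2 + ...
The Laurent expansion about u = 0 has no negative powers; equivalently lim_{z→0} f(z) = 2 exists and is finite.
So the singularity is removable.

Final answer: removable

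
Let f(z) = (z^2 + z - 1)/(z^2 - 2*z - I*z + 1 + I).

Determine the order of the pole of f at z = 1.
1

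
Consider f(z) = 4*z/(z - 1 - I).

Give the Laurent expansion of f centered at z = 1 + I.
Put w = z - (1 + I), i.e. z = w + 1 + I. The denominator is w, so it suffices to rewrite the numerator in powers of w.

P(z) = 4*z
P(w + 1 + I) = 4 + 4*I + 4*w

Dividing each term by w:
  f = (4 + 4*I)/w + 4

Substituting back w = z - 1 - I:
  f(z) = (4 + 4*I)/(z - 1 - I) + 4

The series is finite because the numerator is a polynomial; the negative powers form the principal part, and the coefficient of 1/(z - 1 - I) gives Res(f, 1 + I) = 4 + 4*I.

Final answer: (4 + 4*I)/(z - 1 - I) + 4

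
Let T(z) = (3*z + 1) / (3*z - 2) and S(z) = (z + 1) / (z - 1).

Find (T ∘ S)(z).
(T ∘ S)(z) = T(S(z)) = ((3)*S(z) + (1))/((3)*S(z) + (-2)). Multiply numerator and denominator by z - 1:
  numerator:   (3)*(z + 1) + (1)*(z - 1) = 4*z + 2
  denominator: (3)*(z + 1) + (-2)*(z - 1) = z + 5
(T ∘ S)(z) = (4*z + 2)/(z + 5)

Final answer: (4*z + 2)/(z + 5)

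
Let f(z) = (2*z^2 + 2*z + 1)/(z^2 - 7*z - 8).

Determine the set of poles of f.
The singularities of f are the zeros of the denominator. Factoring,
  z^2 - 7*z - 8 = (z + 1)*(z - 8)
so the candidates are z = -1, z = 8.

Check the numerator P(z) = 2*z^2 + 2*z + 1 at each one:
  P(-1) = 1 ≠ 0, so z = -1 is a (simple) pole.
  P(8) = 145 ≠ 0, so z = 8 is a (simple) pole.

Poles of f: {-1, 8}

Final answer: {-1, 8}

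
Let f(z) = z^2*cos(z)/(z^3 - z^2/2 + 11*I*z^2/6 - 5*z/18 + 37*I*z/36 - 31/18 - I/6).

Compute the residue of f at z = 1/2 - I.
Write f(z) = P(z)/Q(z) with P(z) = z^2*cos(z) and Q(z) = z^3 - z^2/2 + 11*I*z^2/6 - 5*z/18 + 37*I*z/36 - 31/18 - I/6.
The denominator factors as Q(z) = (z - 1/2 + I)*(z + 2/3 - 2*I/3)*(z - 2/3 + 3*I/2), so z = 1/2 - I is a simple zero of Q and P is analytic there; z = 1/2 - I is therefore a simple pole and
  Res(f, z₀) = P(z₀)/Q'(z₀).

Q'(z) = 3*z^2 - z + 11*I*z/3 - 5/18 + 37*I/36, so Q'(1/2 - I) = 23/36 + 31*I/36.
P(1/2 - I) = (-3/4 - I)*cos(1/2 - I).

Res(f, 1/2 - I) = ((-3/4 - I)*cos(1/2 - I))/(23/36 + 31*I/36) = (-1737/1490 + 9*I/1490)*cos(1/2 - I)

Final answer: (-1737/1490 + 9*I/1490)*cos(1/2 - I)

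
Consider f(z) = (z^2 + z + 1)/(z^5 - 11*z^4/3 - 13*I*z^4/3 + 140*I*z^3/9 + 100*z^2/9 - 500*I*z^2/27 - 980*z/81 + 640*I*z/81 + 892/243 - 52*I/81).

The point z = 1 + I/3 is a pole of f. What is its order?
4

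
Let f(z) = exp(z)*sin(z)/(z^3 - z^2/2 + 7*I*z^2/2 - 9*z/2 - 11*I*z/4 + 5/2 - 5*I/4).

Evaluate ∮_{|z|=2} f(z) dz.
By the residue theorem, ∮_C f(z) dz = 2πi · (sum of the residues of f at the poles inside |z| = 2).

The denominator factors as (z + 1 + 2*I)*(z - 1 + I/2)*(z - 1/2 + I), so the singularities of f are simple poles at z = -1 - 2*I, z = 1 - I/2, z = 1/2 - I.
  |-1 - 2*I|² = 5 > 4 = 2², so this pole is outside the contour.
  |1 - I/2|² = 5/4 < 4 = 2², so this pole is inside the contour.
  |1/2 - I|² = 5/4 < 4 = 2², so this pole is inside the contour.

With P(z) = exp(z)*sin(z) and Q(z) = z^3 - z^2/2 + 7*I*z^2/2 - 9*z/2 - 11*I*z/4 + 5/2 - 5*I/4, each pole is simple, so Res(f, z₀) = P(z₀)/Q'(z₀) with Q'(z) = 3*z^2 - z + 7*I*z - 9/2 - 11*I/4.
  Res(f, 1 - I/2) = P(1 - I/2)/Q'(1 - I/2) = (exp(1 - I/2)*sin(1 - I/2))/(1/4 + 7*I/4) = (2/25 - 14*I/25)*exp(1 - I/2)*sin(1 - I/2)
  Res(f, 1/2 - I) = P(1/2 - I)/Q'(1/2 - I) = (exp(1/2 - I)*sin(1/2 - I))/(-1/4 - 5*I/4) = (-2/13 + 10*I/13)*exp(1/2 - I)*sin(1/2 - I)

Sum of residues inside C: (2/25 - 14*I/25)*exp(1 - I/2)*sin(1 - I/2) + (-2/13 + 10*I/13)*exp(1/2 - I)*sin(1/2 - I)
∮_C f(z) dz = 2πi · ((2/25 - 14*I/25)*exp(1 - I/2)*sin(1 - I/2) + (-2/13 + 10*I/13)*exp(1/2 - I)*sin(1/2 - I)) = pi*(28/25 + 4*I/25)*exp(1 - I/2)*sin(1 - I/2) + pi*(-20/13 - 4*I/13)*exp(1/2 - I)*sin(1/2 - I)

Final answer: pi*(28/25 + 4*I/25)*exp(1 - I/2)*sin(1 - I/2) + pi*(-20/13 - 4*I/13)*exp(1/2 - I)*sin(1/2 - I)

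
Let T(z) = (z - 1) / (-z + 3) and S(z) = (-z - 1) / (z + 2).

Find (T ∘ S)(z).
(T ∘ S)(z) = T(S(z)) = ((1)*S(z) + (-1))/((-1)*S(z) + (3)). Multiply numerator and denominator by z + 2:
  numerator:   (1)*(-z - 1) + (-1)*(z + 2) = -2*z - 3
  denominator: (-1)*(-z - 1) + (3)*(z + 2) = 4*z + 7
(T ∘ S)(z) = (-2*z - 3)/(4*z + 7)

Final answer: (-2*z - 3)/(4*z + 7)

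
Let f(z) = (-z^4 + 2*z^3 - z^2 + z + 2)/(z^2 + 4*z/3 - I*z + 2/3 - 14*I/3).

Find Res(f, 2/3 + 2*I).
Write f(z) = P(z)/Q(z) with P(z) = -z^4 + 2*z^3 - z^2 + z + 2 and Q(z) = z^2 + 4*z/3 - I*z + 2/3 - 14*I/3.
The denominator factors as Q(z) = (z + 2 + I)*(z - 2/3 - 2*I), so z = 2/3 + 2*I is a simple zero of Q and P is analytic there; z = 2/3 + 2*I is therefore a simple pole and
  Res(f, z₀) = P(z₀)/Q'(z₀).

Q'(z) = 2*z + 4/3 - I, so Q'(2/3 + 2*I) = 8/3 + 3*I.
P(2/3 + 2*I) = -1192/81 + 206*I/27.

Res(f, 2/3 + 2*I) = (-1192/81 + 206*I/27)/(8/3 + 3*I) = -3974/3915 + 5224*I/1305

Final answer: -3974/3915 + 5224*I/1305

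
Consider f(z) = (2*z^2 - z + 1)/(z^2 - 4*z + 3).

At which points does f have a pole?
{1, 3}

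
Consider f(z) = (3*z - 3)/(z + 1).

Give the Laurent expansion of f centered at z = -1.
Put w = z - (-1), i.e. z = w - 1. The denominator is w, so it suffices to rewrite the numerator in powers of w.

P(z) = 3*z - 3
P(w - 1) = -6 + 3*w

Dividing each term by w:
  f = -6/w + 3

Substituting back w = z + 1:
  f(z) = -6/(z + 1) + 3

The series is finite because the numerator is a polynomial; the negative powers form the principal part, and the coefficient of 1/(z + 1) gives Res(f, -1) = -6.

Final answer: -6/(z + 1) + 3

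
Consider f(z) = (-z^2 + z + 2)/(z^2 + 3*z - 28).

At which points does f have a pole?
{-7, 4}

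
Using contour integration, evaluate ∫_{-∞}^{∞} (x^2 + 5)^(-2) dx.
Let f(z) = (z^2 + 5)^(-2). The denominator has no real zeros and deg Q - deg P = 4 ≥ 2, so the integral of f over the upper semicircle |z| = R tends to 0 as R → ∞. Closing the contour in the upper half-plane,
  ∫_{-∞}^{∞} f(x) dx = 2πi · Σ Res(f, z_k)  over the poles with Im z_k > 0.

Zeros of the denominator: z^2 + 5 = 0 gives z = ±sqrt(5)*I.
Upper half-plane: z = sqrt(5)*I (a pole of order 2).

Write f(z) = g(z)/(z - sqrt(5)*I)^2 with g(z) = (z + sqrt(5)*I)^(-2). For a double pole, Res(f, z₀) = g'(z₀):
  g'(z) = -2/(z + sqrt(5)*I)^3
  Res(f, sqrt(5)*I) = g'(sqrt(5)*I) = -sqrt(5)*I/100

∫_{-∞}^{∞} f(x) dx = 2πi · (-sqrt(5)*I/100) = sqrt(5)*pi/50

Final answer: sqrt(5)*pi/50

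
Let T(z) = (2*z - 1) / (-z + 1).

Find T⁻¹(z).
Set w = T(z) = (2*z - 1) / (-z + 1) and solve for z:
  w*(-z + 1) = 2*z - 1
  w + z*(-w - 2) + 1 = 0
  z*(-w - 2) = -w - 1
  z = (w + 1)/(w + 2)
Renaming the variable, T⁻¹(z) = (z + 1)/(z + 2).
(Check: ad - bc = 1 ≠ 0, so T is invertible.)

Final answer: (z + 1)/(z + 2)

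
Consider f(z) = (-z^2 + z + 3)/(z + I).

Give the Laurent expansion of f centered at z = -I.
Put w = z - (-I), i.e. z = w - I. The denominator is w, so it suffices to rewrite the numerator in powers of w.

P(z) = -z^2 + z + 3
P(w - I) = 4 - I + (1 + 2*I)*w - w^2

Dividing each term by w:
  f = (4 - I)/w + 1 + 2*I - w

Substituting back w = z + I:
  f(z) = (4 - I)/(z + I) + 1 + 2*I - (z + I)

The series is finite because the numerator is a polynomial; the negative powers form the principal part, and the coefficient of 1/(z + I) gives Res(f, -I) = 4 - I.

Final answer: (4 - I)/(z + I) + 1 + 2*I - (z + I)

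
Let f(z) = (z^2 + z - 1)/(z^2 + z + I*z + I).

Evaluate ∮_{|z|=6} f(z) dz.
2*pi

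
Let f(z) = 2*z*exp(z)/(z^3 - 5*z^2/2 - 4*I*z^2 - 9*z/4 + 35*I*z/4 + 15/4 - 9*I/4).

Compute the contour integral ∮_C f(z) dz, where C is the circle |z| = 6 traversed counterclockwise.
By the residue theorem, ∮_C f(z) dz = 2πi · (sum of the residues of f at the poles inside |z| = 6).

The denominator factors as (z - 3*I)*(z - 1/2 - I/2)*(z - 2 - I/2), so the singularities of f are simple poles at z = 3*I, z = 1/2 + I/2, z = 2 + I/2.
  |3*I|² = 9 < 36 = 6², so this pole is inside the contour.
  |1/2 + I/2|² = 1/2 < 36 = 6², so this pole is inside the contour.
  |2 + I/2|² = 17/4 < 36 = 6², so this pole is inside the contour.

With P(z) = 2*z*exp(z) and Q(z) = z^3 - 5*z^2/2 - 4*I*z^2 - 9*z/4 + 35*I*z/4 + 15/4 - 9*I/4, each pole is simple, so Res(f, z₀) = P(z₀)/Q'(z₀) with Q'(z) = 3*z^2 - 5*z - 8*I*z - 9/4 + 35*I/4.
  Res(f, 3*I) = P(3*I)/Q'(3*I) = (6*I*exp(3*I))/(-21/4 - 25*I/4) = (-300/533 - 252*I/533)*exp(3*I)
  Res(f, 1/2 + I/2) = P(1/2 + I/2)/Q'(1/2 + I/2) = ((1 + I)*exp(1/2 + I/2))/(-3/4 + 15*I/4) = (8/39 - 4*I/13)*exp(1/2 + I/2)
  Res(f, 2 + I/2) = P(2 + I/2)/Q'(2 + I/2) = ((4 + I)*exp(2 + I/2))/(3 - 15*I/4) = (44/123 + 32*I/41)*exp(2 + I/2)

Sum of residues inside C: (8/39 - 4*I/13)*exp(1/2 + I/2) + (-300/533 - 252*I/533)*exp(3*I) + (44/123 + 32*I/41)*exp(2 + I/2)
∮_C f(z) dz = 2πi · ((8/39 - 4*I/13)*exp(1/2 + I/2) + (-300/533 - 252*I/533)*exp(3*I) + (44/123 + 32*I/41)*exp(2 + I/2)) = pi*(-64/41 + 88*I/123)*exp(2 + I/2) + pi*(8/13 + 16*I/39)*exp(1/2 + I/2) + pi*(504/533 - 600*I/533)*exp(3*I)

Final answer: pi*(-64/41 + 88*I/123)*exp(2 + I/2) + pi*(8/13 + 16*I/39)*exp(1/2 + I/2) + pi*(504/533 - 600*I/533)*exp(3*I)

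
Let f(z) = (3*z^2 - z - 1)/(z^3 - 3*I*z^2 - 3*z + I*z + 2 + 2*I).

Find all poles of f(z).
The singularities of f are the zeros of the denominator. Factoring,
  z^3 - 3*I*z^2 - 3*z + I*z + 2 + 2*I = (z - 2*I)*(z - 1)*(z + 1 - I)
so the candidates are z = 2*I, z = 1, z = -1 + I.

Check the numerator P(z) = 3*z^2 - z - 1 at each one:
  P(2*I) = -13 - 2*I ≠ 0, so z = 2*I is a (simple) pole.
  P(1) = 1 ≠ 0, so z = 1 is a (simple) pole.
  P(-1 + I) = -7*I ≠ 0, so z = -1 + I is a (simple) pole.

Poles of f: {-1 + I, 2*I, 1}

Final answer: {-1 + I, 2*I, 1}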